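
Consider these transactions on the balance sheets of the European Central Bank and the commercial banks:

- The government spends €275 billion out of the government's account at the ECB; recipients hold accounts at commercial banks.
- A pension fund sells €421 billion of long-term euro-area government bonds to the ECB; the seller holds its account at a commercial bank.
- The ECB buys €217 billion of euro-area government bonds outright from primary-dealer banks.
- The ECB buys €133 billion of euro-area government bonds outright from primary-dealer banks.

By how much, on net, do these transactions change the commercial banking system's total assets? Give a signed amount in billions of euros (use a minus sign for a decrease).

ECB balance sheet:
  Assets:      Securities +€771B
  Liabilities: Bank reserves +€1046B, Government deposits −€275B
Commercial banking system:
  Assets:      Reserves at CB +€1046B, Securities −€350B
  Liabilities: Checkable deposits +€696B
Change in total bank assets = +€696 billion.

+€696 billion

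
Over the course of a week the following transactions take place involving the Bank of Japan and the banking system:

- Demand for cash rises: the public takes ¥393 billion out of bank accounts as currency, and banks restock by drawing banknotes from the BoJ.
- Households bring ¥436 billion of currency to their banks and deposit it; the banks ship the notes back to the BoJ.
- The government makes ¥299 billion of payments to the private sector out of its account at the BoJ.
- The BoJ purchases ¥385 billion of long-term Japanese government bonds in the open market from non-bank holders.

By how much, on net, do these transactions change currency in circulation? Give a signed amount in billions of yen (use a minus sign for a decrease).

-¥43 billion

BoJ balance sheet:
  Assets:      Securities +¥385B
  Liabilities: Bank reserves +¥727B, Currency in circulation −¥43B, Government deposits −¥299B
Commercial banking system:
  Assets:      Reserves at CB +¥727B
  Liabilities: Checkable deposits +¥727B
So the change in currency in circulation is -¥43 billion.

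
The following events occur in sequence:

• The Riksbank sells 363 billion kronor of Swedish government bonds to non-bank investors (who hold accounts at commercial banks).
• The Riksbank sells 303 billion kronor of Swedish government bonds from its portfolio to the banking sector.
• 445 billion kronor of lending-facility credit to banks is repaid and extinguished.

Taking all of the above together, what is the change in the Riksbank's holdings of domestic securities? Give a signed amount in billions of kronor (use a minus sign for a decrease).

-666 billion

Asset sale (to non-banks) 363 billion kronor: securities removed from the Riksbank's portfolio → −363B.
OMO sale (to banks) 303 billion kronor: securities removed from the Riksbank's portfolio → −303B.
Discount-window repayment 445 billion kronor: the Riksbank's securities portfolio is untouched → 0.
Net: −363 − 303 + 0 = -666 billion.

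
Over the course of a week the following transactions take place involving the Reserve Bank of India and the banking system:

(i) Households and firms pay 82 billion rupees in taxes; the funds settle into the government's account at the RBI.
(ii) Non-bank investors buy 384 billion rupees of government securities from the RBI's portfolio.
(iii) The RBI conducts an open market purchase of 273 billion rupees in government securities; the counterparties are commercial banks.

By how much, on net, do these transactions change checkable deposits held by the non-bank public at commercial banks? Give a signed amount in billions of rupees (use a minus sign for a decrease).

RBI balance sheet:
  Assets:      Securities −111B
  Liabilities: Bank reserves −193B, Government deposits +82B
Commercial banking system:
  Assets:      Reserves at CB −193B, Securities −273B
  Liabilities: Checkable deposits −466B
So the change in checkable deposits held by the non-bank public at commercial banks is -466 billion.

-466 billion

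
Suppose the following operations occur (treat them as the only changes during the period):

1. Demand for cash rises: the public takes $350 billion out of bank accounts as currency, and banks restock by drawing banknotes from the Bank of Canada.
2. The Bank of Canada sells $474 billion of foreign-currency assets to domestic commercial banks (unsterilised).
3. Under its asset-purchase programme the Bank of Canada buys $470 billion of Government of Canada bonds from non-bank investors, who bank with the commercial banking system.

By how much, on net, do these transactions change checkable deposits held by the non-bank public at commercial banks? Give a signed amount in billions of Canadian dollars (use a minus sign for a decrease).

Bank of Canada balance sheet:
  Assets:      Securities +$470B, Foreign assets −$474B
  Liabilities: Bank reserves −$354B, Currency in circulation +$350B
Commercial banking system:
  Assets:      Reserves at CB −$354B, Foreign assets +$474B
  Liabilities: Checkable deposits +$120B
So the change in checkable deposits held by the non-bank public at commercial banks is +$120 billion.

+$120 billion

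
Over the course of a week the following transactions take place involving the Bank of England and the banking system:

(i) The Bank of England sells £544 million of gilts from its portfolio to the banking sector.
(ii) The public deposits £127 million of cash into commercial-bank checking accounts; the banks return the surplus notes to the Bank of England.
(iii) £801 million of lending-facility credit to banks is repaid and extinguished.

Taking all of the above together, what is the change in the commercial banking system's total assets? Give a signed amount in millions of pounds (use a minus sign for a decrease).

-£674 million

Bank of England balance sheet:
  Assets:      Securities −£544M, Loans to banks −£801M
  Liabilities: Bank reserves −£1218M, Currency in circulation −£127M
Commercial banking system:
  Assets:      Reserves at CB −£1218M, Securities +£544M
  Liabilities: Checkable deposits +£127M, Borrowings from CB −£801M
Change in total bank assets = -£674 million.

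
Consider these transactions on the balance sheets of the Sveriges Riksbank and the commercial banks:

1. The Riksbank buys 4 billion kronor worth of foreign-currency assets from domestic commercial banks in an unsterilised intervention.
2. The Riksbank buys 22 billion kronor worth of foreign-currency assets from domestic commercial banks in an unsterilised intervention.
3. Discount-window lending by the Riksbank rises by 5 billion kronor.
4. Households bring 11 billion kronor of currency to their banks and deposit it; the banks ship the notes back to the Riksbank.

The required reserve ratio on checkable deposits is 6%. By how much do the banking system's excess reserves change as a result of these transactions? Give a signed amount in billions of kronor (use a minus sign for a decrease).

FX purchase 4 billion kronor: reserves +4B, deposits 0.
FX purchase 22 billion kronor: reserves +22B, deposits 0.
Discount-window loan 5 billion kronor: reserves +5B, deposits 0.
Currency deposit 11 billion kronor: reserves +11B, deposits +11B.
Totals: Δreserves = +42B, Δdeposits = +11B.
Δrequired reserves = 6% × +11B = +0.66B.
Δexcess reserves = Δreserves − Δrequired = +42B − (+0.66B) = +41.34 billion.

+41.34 billion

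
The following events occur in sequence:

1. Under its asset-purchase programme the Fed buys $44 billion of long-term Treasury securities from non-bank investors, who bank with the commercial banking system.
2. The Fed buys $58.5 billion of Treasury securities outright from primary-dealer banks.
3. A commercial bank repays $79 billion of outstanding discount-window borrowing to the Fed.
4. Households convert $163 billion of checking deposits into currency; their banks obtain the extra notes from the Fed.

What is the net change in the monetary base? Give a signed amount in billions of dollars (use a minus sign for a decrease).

Fed balance sheet:
  Assets:      Securities +$102.5B, Loans to banks −$79B
  Liabilities: Bank reserves −$139.5B, Currency in circulation +$163B
Commercial banking system:
  Assets:      Reserves at CB −$139.5B, Securities −$58.5B
  Liabilities: Checkable deposits −$119B, Borrowings from CB −$79B
Monetary base = currency + reserves: +$163B + (−$139.5B) = +$23.5 billion.

+$23.5 billion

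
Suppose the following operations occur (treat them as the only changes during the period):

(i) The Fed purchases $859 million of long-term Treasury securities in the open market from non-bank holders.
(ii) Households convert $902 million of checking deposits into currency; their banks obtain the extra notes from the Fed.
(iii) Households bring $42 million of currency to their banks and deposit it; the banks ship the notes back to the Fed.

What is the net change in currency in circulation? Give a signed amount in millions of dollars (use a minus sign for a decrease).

+$860 million

Asset purchase (from non-banks) $859 million: no currency enters or leaves circulation → 0.
Currency withdrawal $902 million: notes leave the central bank → +$902M.
Currency deposit $42 million: notes return to the central bank → −$42M.
Net: 0 + 902 − 42 = +$860 million.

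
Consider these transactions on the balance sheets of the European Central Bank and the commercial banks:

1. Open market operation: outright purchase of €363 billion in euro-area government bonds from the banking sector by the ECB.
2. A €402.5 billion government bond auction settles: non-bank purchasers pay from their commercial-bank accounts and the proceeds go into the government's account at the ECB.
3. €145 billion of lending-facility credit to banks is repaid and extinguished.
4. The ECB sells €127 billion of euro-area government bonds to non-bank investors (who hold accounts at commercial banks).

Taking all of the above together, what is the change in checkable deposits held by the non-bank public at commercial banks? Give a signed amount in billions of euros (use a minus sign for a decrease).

ECB balance sheet:
  Assets:      Securities +€236B, Loans to banks −€145B
  Liabilities: Bank reserves −€311.5B, Government deposits +€402.5B
Commercial banking system:
  Assets:      Reserves at CB −€311.5B, Securities −€363B
  Liabilities: Checkable deposits −€529.5B, Borrowings from CB −€145B
So the change in checkable deposits held by the non-bank public at commercial banks is -€529.5 billion.

-€529.5 billion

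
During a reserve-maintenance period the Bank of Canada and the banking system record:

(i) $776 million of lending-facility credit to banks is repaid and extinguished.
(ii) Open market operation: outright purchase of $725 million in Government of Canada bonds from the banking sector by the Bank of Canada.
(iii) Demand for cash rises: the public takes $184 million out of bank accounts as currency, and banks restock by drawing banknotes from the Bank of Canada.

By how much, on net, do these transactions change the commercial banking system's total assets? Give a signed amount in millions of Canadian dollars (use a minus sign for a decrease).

-$960 million

Discount-window repayment $776 million: bank balance sheets shrink → −$776M.
OMO purchase (from banks) $725 million: just an asset swap on bank balance sheets → 0.
Currency withdrawal $184 million: bank balance sheets shrink → −$184M.
Net: −776 + 0 − 184 = -$960 million.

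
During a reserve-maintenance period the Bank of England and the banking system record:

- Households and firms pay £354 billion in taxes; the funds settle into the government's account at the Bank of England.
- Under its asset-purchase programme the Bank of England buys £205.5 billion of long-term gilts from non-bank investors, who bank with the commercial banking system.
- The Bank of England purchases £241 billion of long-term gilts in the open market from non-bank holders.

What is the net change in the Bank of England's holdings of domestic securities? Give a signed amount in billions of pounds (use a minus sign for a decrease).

Bank of England balance sheet:
  Assets:      Securities +£446.5B
  Liabilities: Bank reserves +£92.5B, Government deposits +£354B
Commercial banking system:
  Assets:      Reserves at CB +£92.5B
  Liabilities: Checkable deposits +£92.5B
So the change in the Bank of England's holdings of domestic securities is +£446.5 billion.

+£446.5 billion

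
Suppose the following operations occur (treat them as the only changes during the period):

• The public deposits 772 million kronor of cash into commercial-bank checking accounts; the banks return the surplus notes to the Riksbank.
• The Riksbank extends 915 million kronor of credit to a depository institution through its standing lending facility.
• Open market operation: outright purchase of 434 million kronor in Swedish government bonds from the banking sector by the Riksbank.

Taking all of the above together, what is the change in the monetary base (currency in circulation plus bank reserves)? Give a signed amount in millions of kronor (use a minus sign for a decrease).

+1349 million

Riksbank balance sheet:
  Assets:      Securities +434M, Loans to banks +915M
  Liabilities: Bank reserves +2121M, Currency in circulation −772M
Commercial banking system:
  Assets:      Reserves at CB +2121M, Securities −434M
  Liabilities: Checkable deposits +772M, Borrowings from CB +915M
Monetary base = currency + reserves: −772M + (+2121M) = +1349 million.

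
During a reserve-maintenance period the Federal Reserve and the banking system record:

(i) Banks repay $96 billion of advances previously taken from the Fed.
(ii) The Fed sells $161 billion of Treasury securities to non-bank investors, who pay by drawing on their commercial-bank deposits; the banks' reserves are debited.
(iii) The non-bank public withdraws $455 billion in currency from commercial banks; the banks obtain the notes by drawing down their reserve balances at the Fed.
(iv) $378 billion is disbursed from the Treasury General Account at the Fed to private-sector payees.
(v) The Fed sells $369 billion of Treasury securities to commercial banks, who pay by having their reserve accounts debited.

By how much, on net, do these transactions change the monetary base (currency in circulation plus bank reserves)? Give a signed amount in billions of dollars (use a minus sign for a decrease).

-$248 billion

Discount-window repayment $96 billion: Fed balance sheet contracts → −$96B.
Asset sale (to non-banks) $161 billion: Fed balance sheet contracts → −$161B.
Currency withdrawal $455 billion: just a shift between currency and reserves — both are base money → 0.
Government spending $378 billion: a non-base liability converts back to reserves → +$378B.
OMO sale (to banks) $369 billion: Fed balance sheet contracts → −$369B.
Net: −96 − 161 + 0 + 378 − 369 = -$248 billion.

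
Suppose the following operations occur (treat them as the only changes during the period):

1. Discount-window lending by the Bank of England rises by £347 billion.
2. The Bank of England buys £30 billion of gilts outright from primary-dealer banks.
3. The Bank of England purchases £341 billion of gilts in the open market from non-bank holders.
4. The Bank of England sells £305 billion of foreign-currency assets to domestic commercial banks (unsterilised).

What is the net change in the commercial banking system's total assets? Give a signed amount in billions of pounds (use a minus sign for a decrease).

+£688 billion

Discount-window loan £347 billion: bank balance sheets expand → +£347B.
OMO purchase (from banks) £30 billion: just an asset swap on bank balance sheets → 0.
Asset purchase (from non-banks) £341 billion: bank balance sheets expand → +£341B.
FX sale £305 billion: just an asset swap on bank balance sheets → 0.
Net: 347 + 0 + 341 + 0 = +£688 billion.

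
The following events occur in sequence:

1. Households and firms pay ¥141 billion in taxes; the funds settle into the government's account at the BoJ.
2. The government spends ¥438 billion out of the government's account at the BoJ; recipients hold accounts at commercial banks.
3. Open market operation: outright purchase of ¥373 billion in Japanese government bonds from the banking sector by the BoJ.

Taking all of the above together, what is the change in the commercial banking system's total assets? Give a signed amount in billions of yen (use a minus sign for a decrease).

+¥297 billion

BoJ balance sheet:
  Assets:      Securities +¥373B
  Liabilities: Bank reserves +¥670B, Government deposits −¥297B
Commercial banking system:
  Assets:      Reserves at CB +¥670B, Securities −¥373B
  Liabilities: Checkable deposits +¥297B
Change in total bank assets = +¥297 billion.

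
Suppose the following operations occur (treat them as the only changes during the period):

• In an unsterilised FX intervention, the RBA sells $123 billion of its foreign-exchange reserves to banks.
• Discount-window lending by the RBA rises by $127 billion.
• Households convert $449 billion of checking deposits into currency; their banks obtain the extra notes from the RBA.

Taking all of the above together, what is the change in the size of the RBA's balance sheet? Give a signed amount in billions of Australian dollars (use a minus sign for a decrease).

RBA balance sheet:
  Assets:      Loans to banks +$127B, Foreign assets −$123B
  Liabilities: Bank reserves −$445B, Currency in circulation +$449B
Change in total RBA assets = +$4 billion.

+$4 billion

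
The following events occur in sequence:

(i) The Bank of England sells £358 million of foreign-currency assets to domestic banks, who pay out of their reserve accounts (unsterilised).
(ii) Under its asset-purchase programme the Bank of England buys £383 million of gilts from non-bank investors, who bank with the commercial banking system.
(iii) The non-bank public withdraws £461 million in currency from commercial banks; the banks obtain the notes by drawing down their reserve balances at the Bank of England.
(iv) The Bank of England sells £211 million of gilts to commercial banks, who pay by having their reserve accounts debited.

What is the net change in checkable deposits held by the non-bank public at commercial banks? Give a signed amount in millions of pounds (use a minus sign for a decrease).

FX sale £358 million: the counterparty is a bank, so public deposits are unchanged → 0.
Asset purchase (from non-banks) £383 million: non-bank counterparties' bank balances rise → +£383M.
Currency withdrawal £461 million: non-bank counterparties' bank balances fall → −£461M.
OMO sale (to banks) £211 million: the counterparty is a bank, so public deposits are unchanged → 0.
Net: 0 + 383 − 461 + 0 = -£78 million.

-£78 million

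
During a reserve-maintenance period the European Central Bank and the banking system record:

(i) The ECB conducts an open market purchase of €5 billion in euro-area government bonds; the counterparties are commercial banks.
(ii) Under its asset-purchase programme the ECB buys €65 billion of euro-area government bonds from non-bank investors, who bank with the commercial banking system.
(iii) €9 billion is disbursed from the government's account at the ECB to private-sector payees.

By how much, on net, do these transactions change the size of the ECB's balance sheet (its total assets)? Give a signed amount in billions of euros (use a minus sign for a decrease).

OMO purchase (from banks) €5 billion: an ECB asset is acquired → +€5B.
Asset purchase (from non-banks) €65 billion: an ECB asset is acquired → +€65B.
Government spending €9 billion: only the composition of liabilities changes → 0.
Net: 5 + 65 + 0 = +€70 billion.

+€70 billion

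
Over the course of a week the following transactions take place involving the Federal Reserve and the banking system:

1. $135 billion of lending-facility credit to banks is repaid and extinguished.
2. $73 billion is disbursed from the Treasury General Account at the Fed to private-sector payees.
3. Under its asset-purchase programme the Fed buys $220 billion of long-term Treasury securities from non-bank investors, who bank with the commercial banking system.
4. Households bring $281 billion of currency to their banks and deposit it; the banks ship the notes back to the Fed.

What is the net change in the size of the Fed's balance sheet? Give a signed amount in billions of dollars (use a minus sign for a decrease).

+$85 billion

Fed balance sheet:
  Assets:      Securities +$220B, Loans to banks −$135B
  Liabilities: Bank reserves +$439B, Currency in circulation −$281B, Government deposits −$73B
Commercial banking system:
  Assets:      Reserves at CB +$439B
  Liabilities: Checkable deposits +$574B, Borrowings from CB −$135B
Change in total Fed assets = +$85 billion.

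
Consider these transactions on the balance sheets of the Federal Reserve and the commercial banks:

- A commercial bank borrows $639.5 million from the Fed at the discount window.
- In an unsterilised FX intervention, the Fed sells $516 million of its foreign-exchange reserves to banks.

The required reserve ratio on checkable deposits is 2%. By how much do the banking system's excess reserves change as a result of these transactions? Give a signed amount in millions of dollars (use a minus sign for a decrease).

+$123.5 million

Discount-window loan $639.5 million: reserves +$639.5M, deposits 0.
FX sale $516 million: reserves −$516M, deposits 0.
Totals: Δreserves = +$123.5M, Δdeposits = 0.
Δrequired reserves = 2% × 0 = 0.
Δexcess reserves = Δreserves − Δrequired = +$123.5M − (0) = +$123.5 million.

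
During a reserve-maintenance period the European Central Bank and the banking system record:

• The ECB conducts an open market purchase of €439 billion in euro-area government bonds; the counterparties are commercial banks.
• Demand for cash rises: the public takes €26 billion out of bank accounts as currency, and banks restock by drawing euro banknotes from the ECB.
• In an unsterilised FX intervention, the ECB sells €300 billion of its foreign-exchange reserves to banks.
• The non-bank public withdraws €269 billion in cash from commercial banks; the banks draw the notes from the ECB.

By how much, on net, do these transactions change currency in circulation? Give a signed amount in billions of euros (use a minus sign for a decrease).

OMO purchase (from banks) €439 billion: no currency enters or leaves circulation → 0.
Currency withdrawal €26 billion: notes leave the central bank → +€26B.
FX sale €300 billion: no currency enters or leaves circulation → 0.
Currency withdrawal €269 billion: notes leave the central bank → +€269B.
Net: 0 + 26 + 0 + 269 = +€295 billion.

+€295 billion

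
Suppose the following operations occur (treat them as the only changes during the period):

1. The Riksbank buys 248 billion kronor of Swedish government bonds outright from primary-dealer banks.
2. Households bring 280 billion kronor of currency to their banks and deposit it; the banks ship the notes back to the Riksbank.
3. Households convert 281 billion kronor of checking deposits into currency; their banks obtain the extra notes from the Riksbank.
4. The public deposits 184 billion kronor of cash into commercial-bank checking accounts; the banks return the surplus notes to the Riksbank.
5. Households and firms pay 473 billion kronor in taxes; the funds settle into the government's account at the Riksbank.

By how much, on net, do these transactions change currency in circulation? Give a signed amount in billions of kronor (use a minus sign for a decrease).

Riksbank balance sheet:
  Assets:      Securities +248B
  Liabilities: Bank reserves −42B, Currency in circulation −183B, Government deposits +473B
So the change in currency in circulation is -183 billion.

-183 billion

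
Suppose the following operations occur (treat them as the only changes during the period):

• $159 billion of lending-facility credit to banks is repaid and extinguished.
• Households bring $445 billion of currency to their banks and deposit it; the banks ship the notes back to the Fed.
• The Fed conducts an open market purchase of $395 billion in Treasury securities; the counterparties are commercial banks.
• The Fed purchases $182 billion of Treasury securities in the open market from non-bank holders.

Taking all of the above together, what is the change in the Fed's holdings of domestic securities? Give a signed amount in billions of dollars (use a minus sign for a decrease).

Discount-window repayment $159 billion: the Fed's securities portfolio is untouched → 0.
Currency deposit $445 billion: the Fed's securities portfolio is untouched → 0.
OMO purchase (from banks) $395 billion: securities added to the Fed's portfolio → +$395B.
Asset purchase (from non-banks) $182 billion: securities added to the Fed's portfolio → +$182B.
Net: 0 + 0 + 395 + 182 = +$577 billion.

+$577 billion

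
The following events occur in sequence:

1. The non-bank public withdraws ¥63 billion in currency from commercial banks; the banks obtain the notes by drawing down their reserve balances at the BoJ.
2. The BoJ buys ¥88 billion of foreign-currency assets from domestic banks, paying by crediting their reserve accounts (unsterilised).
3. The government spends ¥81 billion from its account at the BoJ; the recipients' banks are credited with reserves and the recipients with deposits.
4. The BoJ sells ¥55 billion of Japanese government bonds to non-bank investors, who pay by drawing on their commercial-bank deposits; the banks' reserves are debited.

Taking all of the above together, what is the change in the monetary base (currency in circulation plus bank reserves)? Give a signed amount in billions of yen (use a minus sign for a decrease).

+¥114 billion

BoJ balance sheet:
  Assets:      Securities −¥55B, Foreign assets +¥88B
  Liabilities: Bank reserves +¥51B, Currency in circulation +¥63B, Government deposits −¥81B
Commercial banking system:
  Assets:      Reserves at CB +¥51B, Foreign assets −¥88B
  Liabilities: Checkable deposits −¥37B
Monetary base = currency + reserves: +¥63B + (+¥51B) = +¥114 billion.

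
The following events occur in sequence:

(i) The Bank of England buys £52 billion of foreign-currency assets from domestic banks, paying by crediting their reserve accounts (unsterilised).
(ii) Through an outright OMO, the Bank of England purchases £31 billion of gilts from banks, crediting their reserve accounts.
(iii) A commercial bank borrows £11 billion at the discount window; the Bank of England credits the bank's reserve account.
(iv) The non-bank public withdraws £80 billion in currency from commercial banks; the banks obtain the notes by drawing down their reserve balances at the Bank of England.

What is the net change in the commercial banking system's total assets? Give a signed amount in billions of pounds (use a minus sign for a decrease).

Bank of England balance sheet:
  Assets:      Securities +£31B, Loans to banks +£11B, Foreign assets +£52B
  Liabilities: Bank reserves +£14B, Currency in circulation +£80B
Commercial banking system:
  Assets:      Reserves at CB +£14B, Securities −£31B, Foreign assets −£52B
  Liabilities: Checkable deposits −£80B, Borrowings from CB +£11B
Change in total bank assets = -£69 billion.

-£69 billion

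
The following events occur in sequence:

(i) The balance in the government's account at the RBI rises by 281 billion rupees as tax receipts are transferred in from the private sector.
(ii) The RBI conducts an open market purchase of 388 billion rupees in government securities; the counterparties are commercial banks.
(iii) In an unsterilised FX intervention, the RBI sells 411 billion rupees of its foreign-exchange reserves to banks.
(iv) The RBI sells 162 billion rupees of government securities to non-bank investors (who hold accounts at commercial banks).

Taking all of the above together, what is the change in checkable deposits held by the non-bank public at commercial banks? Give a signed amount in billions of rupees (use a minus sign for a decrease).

Government account inflow 281 billion rupees: non-bank counterparties' bank balances fall → −281B.
OMO purchase (from banks) 388 billion rupees: the counterparty is a bank, so public deposits are unchanged → 0.
FX sale 411 billion rupees: the counterparty is a bank, so public deposits are unchanged → 0.
Asset sale (to non-banks) 162 billion rupees: non-bank counterparties' bank balances fall → −162B.
Net: −281 + 0 + 0 − 162 = -443 billion.

-443 billion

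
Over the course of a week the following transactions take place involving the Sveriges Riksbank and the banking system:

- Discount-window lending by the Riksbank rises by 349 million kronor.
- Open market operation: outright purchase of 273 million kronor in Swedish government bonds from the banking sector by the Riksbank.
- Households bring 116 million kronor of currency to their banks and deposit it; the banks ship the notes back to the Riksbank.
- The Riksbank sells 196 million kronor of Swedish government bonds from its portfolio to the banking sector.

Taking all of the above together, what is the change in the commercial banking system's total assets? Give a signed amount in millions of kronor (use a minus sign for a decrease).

+465 million

Discount-window loan 349 million kronor: bank balance sheets expand → +349M.
OMO purchase (from banks) 273 million kronor: just an asset swap on bank balance sheets → 0.
Currency deposit 116 million kronor: bank balance sheets expand → +116M.
OMO sale (to banks) 196 million kronor: just an asset swap on bank balance sheets → 0.
Net: 349 + 0 + 116 + 0 = +465 million.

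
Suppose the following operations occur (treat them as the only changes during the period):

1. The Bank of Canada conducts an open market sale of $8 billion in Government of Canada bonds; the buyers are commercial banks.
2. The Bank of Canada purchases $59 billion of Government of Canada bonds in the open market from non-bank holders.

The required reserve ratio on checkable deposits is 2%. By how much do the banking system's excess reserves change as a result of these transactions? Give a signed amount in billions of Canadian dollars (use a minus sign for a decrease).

OMO sale (to banks) $8 billion: reserves −$8B, deposits 0.
Asset purchase (from non-banks) $59 billion: reserves +$59B, deposits +$59B.
Totals: Δreserves = +$51B, Δdeposits = +$59B.
Δrequired reserves = 2% × +$59B = +$1.18B.
Δexcess reserves = Δreserves − Δrequired = +$51B − (+$1.18B) = +$49.82 billion.

+$49.82 billion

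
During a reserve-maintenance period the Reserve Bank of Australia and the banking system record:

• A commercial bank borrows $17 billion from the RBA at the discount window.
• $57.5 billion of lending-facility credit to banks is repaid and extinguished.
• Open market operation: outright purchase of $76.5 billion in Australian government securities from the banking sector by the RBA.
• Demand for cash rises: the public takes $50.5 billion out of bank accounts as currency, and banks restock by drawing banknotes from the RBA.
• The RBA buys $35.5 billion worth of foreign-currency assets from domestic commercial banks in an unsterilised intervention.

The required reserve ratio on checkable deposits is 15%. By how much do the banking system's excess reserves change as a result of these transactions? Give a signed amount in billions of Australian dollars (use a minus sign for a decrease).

Discount-window loan $17 billion: reserves +$17B, deposits 0.
Discount-window repayment $57.5 billion: reserves −$57.5B, deposits 0.
OMO purchase (from banks) $76.5 billion: reserves +$76.5B, deposits 0.
Currency withdrawal $50.5 billion: reserves −$50.5B, deposits −$50.5B.
FX purchase $35.5 billion: reserves +$35.5B, deposits 0.
Totals: Δreserves = +$21B, Δdeposits = −$50.5B.
Δrequired reserves = 15% × −$50.5B = −$7.575B.
Δexcess reserves = Δreserves − Δrequired = +$21B − (−$7.575B) = +$28.575 billion.

+$28.575 billion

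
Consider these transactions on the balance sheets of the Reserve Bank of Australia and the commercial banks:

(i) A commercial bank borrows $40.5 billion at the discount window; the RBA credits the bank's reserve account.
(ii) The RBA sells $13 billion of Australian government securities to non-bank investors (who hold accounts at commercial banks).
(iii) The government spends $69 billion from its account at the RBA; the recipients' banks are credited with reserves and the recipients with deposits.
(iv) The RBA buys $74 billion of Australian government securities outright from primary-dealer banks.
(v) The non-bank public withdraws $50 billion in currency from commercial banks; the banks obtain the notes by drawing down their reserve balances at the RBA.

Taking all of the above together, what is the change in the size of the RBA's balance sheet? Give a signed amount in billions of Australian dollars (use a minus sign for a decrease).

+$101.5 billion

Discount-window loan $40.5 billion: an RBA asset is acquired → +$40.5B.
Asset sale (to non-banks) $13 billion: an RBA asset is shed → −$13B.
Government spending $69 billion: only the composition of liabilities changes → 0.
OMO purchase (from banks) $74 billion: an RBA asset is acquired → +$74B.
Currency withdrawal $50 billion: only the composition of liabilities changes → 0.
Net: 40.5 − 13 + 0 + 74 + 0 = +$101.5 billion.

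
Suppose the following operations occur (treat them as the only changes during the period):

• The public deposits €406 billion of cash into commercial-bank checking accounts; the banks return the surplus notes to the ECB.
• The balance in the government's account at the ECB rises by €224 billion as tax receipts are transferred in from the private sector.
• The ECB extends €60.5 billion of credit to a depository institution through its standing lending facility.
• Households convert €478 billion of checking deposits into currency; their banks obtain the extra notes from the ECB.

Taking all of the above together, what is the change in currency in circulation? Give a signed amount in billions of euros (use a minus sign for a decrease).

+€72 billion

ECB balance sheet:
  Assets:      Loans to banks +€60.5B
  Liabilities: Bank reserves −€235.5B, Currency in circulation +€72B, Government deposits +€224B
Commercial banking system:
  Assets:      Reserves at CB −€235.5B
  Liabilities: Checkable deposits −€296B, Borrowings from CB +€60.5B
So the change in currency in circulation is +€72 billion.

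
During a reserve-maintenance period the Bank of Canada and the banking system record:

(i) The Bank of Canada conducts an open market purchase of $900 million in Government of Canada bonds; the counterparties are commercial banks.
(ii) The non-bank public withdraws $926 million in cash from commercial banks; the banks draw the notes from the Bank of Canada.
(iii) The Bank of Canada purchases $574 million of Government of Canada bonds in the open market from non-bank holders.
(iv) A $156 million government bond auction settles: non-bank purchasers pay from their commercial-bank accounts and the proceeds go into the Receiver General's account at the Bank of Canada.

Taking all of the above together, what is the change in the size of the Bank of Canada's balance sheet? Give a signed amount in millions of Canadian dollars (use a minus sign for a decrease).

OMO purchase (from banks) $900 million: a Bank of Canada asset is acquired → +$900M.
Currency withdrawal $926 million: only the composition of liabilities changes → 0.
Asset purchase (from non-banks) $574 million: a Bank of Canada asset is acquired → +$574M.
Government account inflow $156 million: only the composition of liabilities changes → 0.
Net: 900 + 0 + 574 + 0 = +$1474 million.

+$1474 million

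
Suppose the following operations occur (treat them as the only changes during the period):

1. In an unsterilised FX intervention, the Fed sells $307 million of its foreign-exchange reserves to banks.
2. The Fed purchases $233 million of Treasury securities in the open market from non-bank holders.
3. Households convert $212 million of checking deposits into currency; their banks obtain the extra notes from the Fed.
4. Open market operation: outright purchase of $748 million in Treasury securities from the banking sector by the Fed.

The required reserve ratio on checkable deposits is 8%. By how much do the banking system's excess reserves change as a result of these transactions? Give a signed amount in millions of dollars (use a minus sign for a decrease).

+$460.32 million

FX sale $307 million: reserves −$307M, deposits 0.
Asset purchase (from non-banks) $233 million: reserves +$233M, deposits +$233M.
Currency withdrawal $212 million: reserves −$212M, deposits −$212M.
OMO purchase (from banks) $748 million: reserves +$748M, deposits 0.
Totals: Δreserves = +$462M, Δdeposits = +$21M.
Δrequired reserves = 8% × +$21M = +$1.68M.
Δexcess reserves = Δreserves − Δrequired = +$462M − (+$1.68M) = +$460.32 million.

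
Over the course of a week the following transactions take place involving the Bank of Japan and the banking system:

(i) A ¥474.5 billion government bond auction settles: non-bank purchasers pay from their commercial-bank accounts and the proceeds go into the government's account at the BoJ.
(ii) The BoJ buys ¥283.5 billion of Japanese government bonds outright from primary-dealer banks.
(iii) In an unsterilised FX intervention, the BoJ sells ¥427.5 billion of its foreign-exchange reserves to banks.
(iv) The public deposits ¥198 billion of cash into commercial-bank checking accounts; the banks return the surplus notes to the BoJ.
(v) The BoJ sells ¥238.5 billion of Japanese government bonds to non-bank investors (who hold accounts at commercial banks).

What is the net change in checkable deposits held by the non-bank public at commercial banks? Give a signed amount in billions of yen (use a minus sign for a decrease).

-¥515 billion

BoJ balance sheet:
  Assets:      Securities +¥45B, Foreign assets −¥427.5B
  Liabilities: Bank reserves −¥659B, Currency in circulation −¥198B, Government deposits +¥474.5B
Commercial banking system:
  Assets:      Reserves at CB −¥659B, Securities −¥283.5B, Foreign assets +¥427.5B
  Liabilities: Checkable deposits −¥515B
So the change in checkable deposits held by the non-bank public at commercial banks is -¥515 billion.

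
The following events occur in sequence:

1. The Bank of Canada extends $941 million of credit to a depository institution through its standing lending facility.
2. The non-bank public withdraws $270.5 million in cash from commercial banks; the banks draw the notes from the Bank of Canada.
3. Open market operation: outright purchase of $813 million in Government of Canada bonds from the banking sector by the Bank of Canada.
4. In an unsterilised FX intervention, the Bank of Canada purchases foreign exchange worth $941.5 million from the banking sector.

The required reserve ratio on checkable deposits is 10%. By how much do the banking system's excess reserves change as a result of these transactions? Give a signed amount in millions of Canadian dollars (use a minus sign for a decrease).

Discount-window loan $941 million: reserves +$941M, deposits 0.
Currency withdrawal $270.5 million: reserves −$270.5M, deposits −$270.5M.
OMO purchase (from banks) $813 million: reserves +$813M, deposits 0.
FX purchase $941.5 million: reserves +$941.5M, deposits 0.
Totals: Δreserves = +$2425M, Δdeposits = −$270.5M.
Δrequired reserves = 10% × −$270.5M = −$27.05M.
Δexcess reserves = Δreserves − Δrequired = +$2425M − (−$27.05M) = +$2452.05 million.

+$2452.05 million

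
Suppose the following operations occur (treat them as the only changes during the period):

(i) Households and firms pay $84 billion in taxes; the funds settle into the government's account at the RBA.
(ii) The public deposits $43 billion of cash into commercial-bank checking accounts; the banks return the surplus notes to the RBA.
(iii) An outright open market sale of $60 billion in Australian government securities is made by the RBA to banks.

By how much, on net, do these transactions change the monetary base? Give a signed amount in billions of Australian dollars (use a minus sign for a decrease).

RBA balance sheet:
  Assets:      Securities −$60B
  Liabilities: Bank reserves −$101B, Currency in circulation −$43B, Government deposits +$84B
Commercial banking system:
  Assets:      Reserves at CB −$101B, Securities +$60B
  Liabilities: Checkable deposits −$41B
Monetary base = currency + reserves: −$43B + (−$101B) = -$144 billion.

-$144 billion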